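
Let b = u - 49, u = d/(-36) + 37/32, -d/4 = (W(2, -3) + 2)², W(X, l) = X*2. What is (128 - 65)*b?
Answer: -88389/32 ≈ -2762.2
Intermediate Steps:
W(X, l) = 2*X
d = -144 (d = -4*(2*2 + 2)² = -4*(4 + 2)² = -4*6² = -4*36 = -144)
u = 165/32 (u = -144/(-36) + 37/32 = -144*(-1/36) + 37*(1/32) = 4 + 37/32 = 165/32 ≈ 5.1563)
b = -1403/32 (b = 165/32 - 49 = -1403/32 ≈ -43.844)
(128 - 65)*b = (128 - 65)*(-1403/32) = 63*(-1403/32) = -88389/32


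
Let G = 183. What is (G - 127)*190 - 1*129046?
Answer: -118406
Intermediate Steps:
(G - 127)*190 - 1*129046 = (183 - 127)*190 - 1*129046 = 56*190 - 129046 = 10640 - 129046 = -118406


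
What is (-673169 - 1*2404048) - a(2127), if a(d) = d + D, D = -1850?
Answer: -3077494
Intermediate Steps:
a(d) = -1850 + d (a(d) = d - 1850 = -1850 + d)
(-673169 - 1*2404048) - a(2127) = (-673169 - 1*2404048) - (-1850 + 2127) = (-673169 - 2404048) - 1*277 = -3077217 - 277 = -3077494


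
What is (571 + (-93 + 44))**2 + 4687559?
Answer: 4960043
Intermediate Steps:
(571 + (-93 + 44))**2 + 4687559 = (571 - 49)**2 + 4687559 = 522**2 + 4687559 = 272484 + 4687559 = 4960043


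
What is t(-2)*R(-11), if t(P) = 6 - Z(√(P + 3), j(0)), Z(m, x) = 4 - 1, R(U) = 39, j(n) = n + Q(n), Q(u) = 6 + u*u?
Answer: 117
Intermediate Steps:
Q(u) = 6 + u²
j(n) = 6 + n + n² (j(n) = n + (6 + n²) = 6 + n + n²)
Z(m, x) = 3
t(P) = 3 (t(P) = 6 - 1*3 = 6 - 3 = 3)
t(-2)*R(-11) = 3*39 = 117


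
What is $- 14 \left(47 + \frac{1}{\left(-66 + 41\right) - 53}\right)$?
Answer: $- \frac{25655}{39} \approx -657.82$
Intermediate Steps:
$- 14 \left(47 + \frac{1}{\left(-66 + 41\right) - 53}\right) = - 14 \left(47 + \frac{1}{-25 - 53}\right) = - 14 \left(47 + \frac{1}{-78}\right) = - 14 \left(47 - \frac{1}{78}\right) = \left(-14\right) \frac{3665}{78} = - \frac{25655}{39}$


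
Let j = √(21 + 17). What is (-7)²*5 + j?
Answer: 245 + √38 ≈ 251.16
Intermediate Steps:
j = √38 ≈ 6.1644
(-7)²*5 + j = (-7)²*5 + √38 = 49*5 + √38 = 245 + √38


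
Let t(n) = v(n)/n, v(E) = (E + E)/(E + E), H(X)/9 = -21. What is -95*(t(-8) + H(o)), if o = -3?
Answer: 143735/8 ≈ 17967.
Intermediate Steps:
H(X) = -189 (H(X) = 9*(-21) = -189)
v(E) = 1 (v(E) = (2*E)/((2*E)) = (2*E)*(1/(2*E)) = 1)
t(n) = 1/n
-95*(t(-8) + H(o)) = -95*(1/(-8) - 189) = -95*(-⅛ - 189) = -95*(-1513/8) = 143735/8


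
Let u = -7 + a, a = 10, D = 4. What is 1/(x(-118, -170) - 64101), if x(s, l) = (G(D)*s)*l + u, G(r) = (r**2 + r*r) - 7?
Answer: 1/437402 ≈ 2.2862e-6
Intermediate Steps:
G(r) = -7 + 2*r**2 (G(r) = (r**2 + r**2) - 7 = 2*r**2 - 7 = -7 + 2*r**2)
u = 3 (u = -7 + 10 = 3)
x(s, l) = 3 + 25*l*s (x(s, l) = ((-7 + 2*4**2)*s)*l + 3 = ((-7 + 2*16)*s)*l + 3 = ((-7 + 32)*s)*l + 3 = (25*s)*l + 3 = 25*l*s + 3 = 3 + 25*l*s)
1/(x(-118, -170) - 64101) = 1/((3 + 25*(-170)*(-118)) - 64101) = 1/((3 + 501500) - 64101) = 1/(501503 - 64101) = 1/437402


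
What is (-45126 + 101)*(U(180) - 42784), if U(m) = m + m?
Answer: 1910140600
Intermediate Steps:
U(m) = 2*m
(-45126 + 101)*(U(180) - 42784) = (-45126 + 101)*(2*180 - 42784) = -45025*(360 - 42784) = -45025*(-42424) = 1910140600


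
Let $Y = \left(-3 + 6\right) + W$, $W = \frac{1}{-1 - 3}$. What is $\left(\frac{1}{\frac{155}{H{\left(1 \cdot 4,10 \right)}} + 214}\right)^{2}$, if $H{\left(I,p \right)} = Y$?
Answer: $\frac{121}{8844676} \approx 1.3681 \cdot 10^{-5}$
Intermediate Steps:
$W = - \frac{1}{4}$ ($W = \frac{1}{-4} = - \frac{1}{4} \approx -0.25$)
$Y = \frac{11}{4}$ ($Y = \left(-3 + 6\right) - \frac{1}{4} = 3 - \frac{1}{4} = \frac{11}{4} \approx 2.75$)
$H{\left(I,p \right)} = \frac{11}{4}$
$\left(\frac{1}{\frac{155}{H{\left(1 \cdot 4,10 \right)}} + 214}\right)^{2} = \left(\frac{1}{\frac{155}{\frac{11}{4}} + 214}\right)^{2} = \left(\frac{1}{155 \cdot \frac{4}{11} + 214}\right)^{2} = \left(\frac{1}{\frac{620}{11} + 214}\right)^{2} = \left(\frac{1}{\frac{2974}{11}}\right)^{2} = \left(\frac{11}{2974}\right)^{2} = \frac{121}{8844676}$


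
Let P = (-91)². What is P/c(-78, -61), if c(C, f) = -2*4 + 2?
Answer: -8281/6 ≈ -1380.2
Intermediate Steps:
P = 8281
c(C, f) = -6 (c(C, f) = -8 + 2 = -6)
P/c(-78, -61) = 8281/(-6) = 8281*(-⅙) = -8281/6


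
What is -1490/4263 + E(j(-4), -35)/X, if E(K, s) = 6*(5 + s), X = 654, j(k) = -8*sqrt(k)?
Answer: -290300/464667 ≈ -0.62475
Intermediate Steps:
E(K, s) = 30 + 6*s
-1490/4263 + E(j(-4), -35)/X = -1490/4263 + (30 + 6*(-35))/654 = -1490*1/4263 + (30 - 210)*(1/654) = -1490/4263 - 180*1/654 = -1490/4263 - 30/109 = -290300/464667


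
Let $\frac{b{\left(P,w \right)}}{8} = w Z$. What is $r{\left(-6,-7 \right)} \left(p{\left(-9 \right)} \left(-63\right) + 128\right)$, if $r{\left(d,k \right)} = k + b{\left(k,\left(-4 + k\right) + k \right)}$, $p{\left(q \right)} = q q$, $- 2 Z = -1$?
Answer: $393025$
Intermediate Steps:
$Z = \frac{1}{2}$ ($Z = \left(- \frac{1}{2}\right) \left(-1\right) = \frac{1}{2} \approx 0.5$)
$p{\left(q \right)} = q^{2}$
$b{\left(P,w \right)} = 4 w$ ($b{\left(P,w \right)} = 8 w \frac{1}{2} = 8 \frac{w}{2} = 4 w$)
$r{\left(d,k \right)} = -16 + 9 k$ ($r{\left(d,k \right)} = k + 4 \left(\left(-4 + k\right) + k\right) = k + 4 \left(-4 + 2 k\right) = k + \left(-16 + 8 k\right) = -16 + 9 k$)
$r{\left(-6,-7 \right)} \left(p{\left(-9 \right)} \left(-63\right) + 128\right) = \left(-16 + 9 \left(-7\right)\right) \left(\left(-9\right)^{2} \left(-63\right) + 128\right) = \left(-16 - 63\right) \left(81 \left(-63\right) + 128\right) = - 79 \left(-5103 + 128\right) = \left(-79\right) \left(-4975\right) = 393025$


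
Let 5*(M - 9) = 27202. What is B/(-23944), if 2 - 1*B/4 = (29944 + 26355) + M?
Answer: 154366/14965 ≈ 10.315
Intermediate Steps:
M = 27247/5 (M = 9 + (⅕)*27202 = 9 + 27202/5 = 27247/5 ≈ 5449.4)
B = -1234928/5 (B = 8 - 4*((29944 + 26355) + 27247/5) = 8 - 4*(56299 + 27247/5) = 8 - 4*308742/5 = 8 - 1234968/5 = -1234928/5 ≈ -2.4699e+5)
B/(-23944) = -1234928/5/(-23944) = -1234928/5*(-1/23944) = 154366/14965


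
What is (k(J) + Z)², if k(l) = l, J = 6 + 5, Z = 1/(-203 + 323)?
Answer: 1745041/14400 ≈ 121.18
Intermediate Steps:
Z = 1/120 ≈ 0.0083333
J = 11
(k(J) + Z)² = (11 + 1/120)² = (1321/120)² = 1745041/14400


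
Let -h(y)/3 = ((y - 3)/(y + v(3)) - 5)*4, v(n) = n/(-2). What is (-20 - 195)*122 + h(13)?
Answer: -602150/23 ≈ -26180.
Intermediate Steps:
v(n) = -n/2 (v(n) = n*(-1/2) = -n/2)
h(y) = 60 - 12*(-3 + y)/(-3/2 + y) (h(y) = -3*((y - 3)/(y - 1/2*3) - 5)*4 = -3*((-3 + y)/(y - 3/2) - 5)*4 = -3*((-3 + y)/(-3/2 + y) - 5)*4 = -3*(-5 + (-3 + y)/(-3/2 + y))*4 = -3*(-20 + 4*(-3 + y)/(-3/2 + y)) = 60 - 12*(-3 + y)/(-3/2 + y))
(-20 - 195)*122 + h(13) = (-20 - 195)*122 + 12*(-9 + 8*13)/(-3 + 2*13) = -215*122 + 12*(-9 + 104)/(-3 + 26) = -26230 + 12*95/23 = -26230 + 12*(1/23)*95 = -26230 + 1140/23 = -602150/23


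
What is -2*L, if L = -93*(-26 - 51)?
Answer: -14322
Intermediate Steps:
L = 7161 (L = -93*(-77) = 7161)
-2*L = -2*7161 = -14322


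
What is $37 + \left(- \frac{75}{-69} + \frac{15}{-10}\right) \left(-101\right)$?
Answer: $\frac{3621}{46} \approx 78.717$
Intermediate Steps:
$37 + \left(- \frac{75}{-69} + \frac{15}{-10}\right) \left(-101\right) = 37 + \left(\left(-75\right) \left(- \frac{1}{69}\right) + 15 \left(- \frac{1}{10}\right)\right) \left(-101\right) = 37 + \left(\frac{25}{23} - \frac{3}{2}\right) \left(-101\right) = 37 - - \frac{1919}{46} = 37 + \frac{1919}{46} = \frac{3621}{46}$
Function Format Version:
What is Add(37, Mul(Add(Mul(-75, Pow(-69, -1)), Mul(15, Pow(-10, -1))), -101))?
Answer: Rational(3621, 46) ≈ 78.717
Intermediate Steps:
Add(37, Mul(Add(Mul(-75, Pow(-69, -1)), Mul(15, Pow(-10, -1))), -101)) = Add(37, Mul(Add(Mul(-75, Rational(-1, 69)), Mul(15, Rational(-1, 10))), -101)) = Add(37, Mul(Add(Rational(25, 23), Rational(-3, 2)), -101)) = Add(37, Mul(Rational(-19, 46), -101)) = Add(37, Rational(1919, 46)) = Rational(3621, 46)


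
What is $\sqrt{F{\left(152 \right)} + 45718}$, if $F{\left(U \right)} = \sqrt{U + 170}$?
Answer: $\sqrt{45718 + \sqrt{322}} \approx 213.86$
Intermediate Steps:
$F{\left(U \right)} = \sqrt{170 + U}$
$\sqrt{F{\left(152 \right)} + 45718} = \sqrt{\sqrt{170 + 152} + 45718} = \sqrt{\sqrt{322} + 45718} = \sqrt{45718 + \sqrt{322}}$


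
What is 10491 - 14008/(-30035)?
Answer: 315111193/30035 ≈ 10491.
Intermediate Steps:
10491 - 14008/(-30035) = 10491 - 14008*(-1)/30035 = 10491 - 1*(-14008/30035) = 10491 + 14008/30035 = 315111193/30035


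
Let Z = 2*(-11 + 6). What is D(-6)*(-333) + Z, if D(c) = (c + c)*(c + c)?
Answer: -47962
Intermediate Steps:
Z = -10 (Z = 2*(-5) = -10)
D(c) = 4*c**2 (D(c) = (2*c)*(2*c) = 4*c**2)
D(-6)*(-333) + Z = (4*(-6)**2)*(-333) - 10 = (4*36)*(-333) - 10 = 144*(-333) - 10 = -47952 - 10 = -47962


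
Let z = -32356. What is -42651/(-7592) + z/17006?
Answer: 239838077/64554776 ≈ 3.7153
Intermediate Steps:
-42651/(-7592) + z/17006 = -42651/(-7592) - 32356/17006 = -42651*(-1/7592) - 32356*1/17006 = 42651/7592 - 16178/8503 = 239838077/64554776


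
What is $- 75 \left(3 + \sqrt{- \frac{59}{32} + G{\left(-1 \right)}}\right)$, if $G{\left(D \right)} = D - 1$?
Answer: $-225 - \frac{75 i \sqrt{246}}{8} \approx -225.0 - 147.04 i$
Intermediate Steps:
$G{\left(D \right)} = -1 + D$
$- 75 \left(3 + \sqrt{- \frac{59}{32} + G{\left(-1 \right)}}\right) = - 75 \left(3 + \sqrt{- \frac{59}{32} - 2}\right) = - 75 \left(3 + \sqrt{- \frac{123}{32}}\right) = - 75 \left(3 + \frac{i \sqrt{246}}{8}\right) = -225 - \frac{75 i \sqrt{246}}{8}$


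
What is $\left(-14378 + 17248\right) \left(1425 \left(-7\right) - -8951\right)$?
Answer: $-2938880$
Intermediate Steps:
$\left(-14378 + 17248\right) \left(1425 \left(-7\right) - -8951\right) = 2870 \left(-9975 + \left(-4649 + 13600\right)\right) = 2870 \left(-9975 + 8951\right) = 2870 \left(-1024\right) = -2938880$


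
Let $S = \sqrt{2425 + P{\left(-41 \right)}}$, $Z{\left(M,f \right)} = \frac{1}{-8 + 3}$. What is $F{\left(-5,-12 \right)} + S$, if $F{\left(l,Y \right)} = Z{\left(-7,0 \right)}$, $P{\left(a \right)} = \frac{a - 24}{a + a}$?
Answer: $- \frac{1}{5} + \frac{\sqrt{16311030}}{82} \approx 49.052$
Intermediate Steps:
$P{\left(a \right)} = \frac{-24 + a}{2 a}$
$Z{\left(M,f \right)} = - \frac{1}{5}$ ($Z{\left(M,f \right)} = \frac{1}{-5} = - \frac{1}{5}$)
$S = \frac{\sqrt{16311030}}{82}$ ($S = \sqrt{2425 + \frac{-24 - 41}{2 \left(-41\right)}} = \sqrt{2425 + \frac{1}{2} \left(- \frac{1}{41}\right) \left(-65\right)} = \sqrt{2425 + \frac{65}{82}} = \sqrt{\frac{198915}{82}} = \frac{\sqrt{16311030}}{82} \approx 49.252$)
$F{\left(l,Y \right)} = - \frac{1}{5}$
$F{\left(-5,-12 \right)} + S = - \frac{1}{5} + \frac{\sqrt{16311030}}{82}$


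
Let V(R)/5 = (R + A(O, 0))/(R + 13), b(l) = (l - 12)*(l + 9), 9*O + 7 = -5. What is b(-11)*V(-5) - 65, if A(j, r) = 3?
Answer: -245/2 ≈ -122.50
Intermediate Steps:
O = -4/3 (O = -7/9 + (1/9)*(-5) = -7/9 - 5/9 = -4/3 ≈ -1.3333)
b(l) = (-12 + l)*(9 + l)
V(R) = 5*(3 + R)/(13 + R) (V(R) = 5*((R + 3)/(R + 13)) = 5*((3 + R)/(13 + R)) = 5*(3 + R)/(13 + R))
b(-11)*V(-5) - 65 = (-108 + (-11)**2 - 3*(-11))*(5*(3 - 5)/(13 - 5)) - 65 = (-108 + 121 + 33)*(5*(-2)/8) - 65 = 46*(5*(1/8)*(-2)) - 65 = 46*(-5/4) - 65 = -115/2 - 65 = -245/2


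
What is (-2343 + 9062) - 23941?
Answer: -17222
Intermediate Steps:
(-2343 + 9062) - 23941 = 6719 - 23941 = -17222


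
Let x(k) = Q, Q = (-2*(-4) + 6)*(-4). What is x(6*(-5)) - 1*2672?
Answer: -2728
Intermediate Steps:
Q = -56 (Q = (8 + 6)*(-4) = 14*(-4) = -56)
x(k) = -56
x(6*(-5)) - 1*2672 = -56 - 1*2672 = -56 - 2672 = -2728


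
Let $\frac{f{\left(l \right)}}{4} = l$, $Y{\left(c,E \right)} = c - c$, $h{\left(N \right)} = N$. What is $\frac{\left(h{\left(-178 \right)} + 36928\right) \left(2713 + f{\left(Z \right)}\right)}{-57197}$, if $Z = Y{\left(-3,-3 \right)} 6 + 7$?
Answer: $- \frac{14390250}{8171} \approx -1761.1$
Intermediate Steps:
$Y{\left(c,E \right)} = 0$
$Z = 7$ ($Z = 0 \cdot 6 + 7 = 0 + 7 = 7$)
$f{\left(l \right)} = 4 l$
$\frac{\left(h{\left(-178 \right)} + 36928\right) \left(2713 + f{\left(Z \right)}\right)}{-57197} = \frac{\left(-178 + 36928\right) \left(2713 + 4 \cdot 7\right)}{-57197} = 36750 \left(2713 + 28\right) \left(- \frac{1}{57197}\right) = 36750 \cdot 2741 \left(- \frac{1}{57197}\right) = 100731750 \left(- \frac{1}{57197}\right) = - \frac{14390250}{8171}$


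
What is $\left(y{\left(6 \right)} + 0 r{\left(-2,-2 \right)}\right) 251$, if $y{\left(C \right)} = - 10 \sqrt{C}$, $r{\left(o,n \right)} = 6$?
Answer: $- 2510 \sqrt{6} \approx -6148.2$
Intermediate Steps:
$\left(y{\left(6 \right)} + 0 r{\left(-2,-2 \right)}\right) 251 = \left(- 10 \sqrt{6} + 0 \cdot 6\right) 251 = \left(- 10 \sqrt{6} + 0\right) 251 = - 10 \sqrt{6} \cdot 251 = - 2510 \sqrt{6}$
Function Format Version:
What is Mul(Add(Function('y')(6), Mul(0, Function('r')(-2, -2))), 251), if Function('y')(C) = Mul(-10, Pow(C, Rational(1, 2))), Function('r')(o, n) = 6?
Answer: Mul(-2510, Pow(6, Rational(1, 2))) ≈ -6148.2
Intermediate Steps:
Mul(Add(Function('y')(6), Mul(0, Function('r')(-2, -2))), 251) = Mul(Add(Mul(-10, Pow(6, Rational(1, 2))), Mul(0, 6)), 251) = Mul(Add(Mul(-10, Pow(6, Rational(1, 2))), 0), 251) = Mul(Mul(-10, Pow(6, Rational(1, 2))), 251) = Mul(-2510, Pow(6, Rational(1, 2)))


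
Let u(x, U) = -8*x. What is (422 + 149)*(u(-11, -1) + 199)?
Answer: 163877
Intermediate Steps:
(422 + 149)*(u(-11, -1) + 199) = (422 + 149)*(-8*(-11) + 199) = 571*(88 + 199) = 571*287 = 163877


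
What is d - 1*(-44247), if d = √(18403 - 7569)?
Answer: 44247 + √10834 ≈ 44351.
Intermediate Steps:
d = √10834 ≈ 104.09
d - 1*(-44247) = √10834 - 1*(-44247) = √10834 + 44247 = 44247 + √10834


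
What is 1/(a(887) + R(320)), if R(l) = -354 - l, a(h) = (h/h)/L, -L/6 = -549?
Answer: -3294/2220155 ≈ -0.0014837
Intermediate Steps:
L = 3294 (L = -6*(-549) = 3294)
a(h) = 1/3294 (a(h) = (h/h)/3294 = 1*(1/3294) = 1/3294)
1/(a(887) + R(320)) = 1/(1/3294 + (-354 - 1*320)) = 1/(1/3294 + (-354 - 320)) = 1/(1/3294 - 674) = 1/(-2220155/3294) = -3294/2220155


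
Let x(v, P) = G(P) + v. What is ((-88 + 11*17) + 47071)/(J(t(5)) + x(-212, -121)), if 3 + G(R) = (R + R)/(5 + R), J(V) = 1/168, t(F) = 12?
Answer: -229812240/1037287 ≈ -221.55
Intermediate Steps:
J(V) = 1/168
G(R) = -3 + 2*R/(5 + R) (G(R) = -3 + (R + R)/(5 + R) = -3 + (2*R)/(5 + R) = -3 + 2*R/(5 + R))
x(v, P) = v + (-15 - P)/(5 + P) (x(v, P) = (-15 - P)/(5 + P) + v = v + (-15 - P)/(5 + P))
((-88 + 11*17) + 47071)/(J(t(5)) + x(-212, -121)) = ((-88 + 11*17) + 47071)/(1/168 + (-15 - 1*(-121) - 212*(5 - 121))/(5 - 121)) = ((-88 + 187) + 47071)/(1/168 + (-15 + 121 - 212*(-116))/(-116)) = (99 + 47071)/(1/168 - (-15 + 121 + 24592)/116) = 47170/(1/168 - 1/116*24698) = 47170/(1/168 - 12349/58) = 47170/(-1037287/4872) = 47170*(-4872/1037287) = -229812240/1037287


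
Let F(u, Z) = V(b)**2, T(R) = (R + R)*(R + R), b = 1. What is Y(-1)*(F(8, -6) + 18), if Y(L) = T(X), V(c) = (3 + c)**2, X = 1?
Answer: 1096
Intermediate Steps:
T(R) = 4*R**2 (T(R) = (2*R)*(2*R) = 4*R**2)
F(u, Z) = 256 (F(u, Z) = ((3 + 1)**2)**2 = (4**2)**2 = 16**2 = 256)
Y(L) = 4 (Y(L) = 4*1**2 = 4*1 = 4)
Y(-1)*(F(8, -6) + 18) = 4*(256 + 18) = 4*274 = 1096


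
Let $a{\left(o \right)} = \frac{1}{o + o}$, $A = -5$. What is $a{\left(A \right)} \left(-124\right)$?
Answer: $\frac{62}{5} \approx 12.4$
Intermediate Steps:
$a{\left(o \right)} = \frac{1}{2 o}$
$a{\left(A \right)} \left(-124\right) = \frac{1}{2 \left(-5\right)} \left(-124\right) = \frac{1}{2} \left(- \frac{1}{5}\right) \left(-124\right) = \left(- \frac{1}{10}\right) \left(-124\right) = \frac{62}{5}$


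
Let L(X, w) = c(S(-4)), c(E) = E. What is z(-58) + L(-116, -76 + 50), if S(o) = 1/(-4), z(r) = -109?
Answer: -437/4 ≈ -109.25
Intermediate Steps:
S(o) = -¼
L(X, w) = -¼
z(-58) + L(-116, -76 + 50) = -109 - ¼ = -437/4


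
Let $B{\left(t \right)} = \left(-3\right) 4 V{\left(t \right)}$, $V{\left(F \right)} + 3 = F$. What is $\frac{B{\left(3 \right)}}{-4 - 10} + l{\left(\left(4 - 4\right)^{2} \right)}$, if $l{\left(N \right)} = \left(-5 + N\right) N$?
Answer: $0$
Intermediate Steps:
$V{\left(F \right)} = -3 + F$
$l{\left(N \right)} = N \left(-5 + N\right)$
$B{\left(t \right)} = 36 - 12 t$ ($B{\left(t \right)} = \left(-3\right) 4 \left(-3 + t\right) = - 12 \left(-3 + t\right) = 36 - 12 t$)
$\frac{B{\left(3 \right)}}{-4 - 10} + l{\left(\left(4 - 4\right)^{2} \right)} = \frac{36 - 36}{-4 - 10} + \left(4 - 4\right)^{2} \left(-5 + \left(4 - 4\right)^{2}\right) = \frac{36 - 36}{-14} + 0^{2} \left(-5 + 0^{2}\right) = \left(- \frac{1}{14}\right) 0 + 0 \left(-5 + 0\right) = 0 + 0 \left(-5\right) = 0 + 0 = 0$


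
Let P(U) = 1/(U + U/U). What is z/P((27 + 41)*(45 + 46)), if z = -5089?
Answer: -31495821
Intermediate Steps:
P(U) = 1/(1 + U) (P(U) = 1/(U + 1) = 1/(1 + U))
z/P((27 + 41)*(45 + 46)) = -(5089 + 5089*(27 + 41)*(45 + 46)) = -5089/(1/(1 + 68*91)) = -5089/(1/(1 + 6188)) = -5089/(1/6189) = -5089/1/6189 = -5089*6189 = -31495821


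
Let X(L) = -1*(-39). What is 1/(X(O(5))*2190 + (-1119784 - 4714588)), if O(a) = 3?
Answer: -1/5748962 ≈ -1.7394e-7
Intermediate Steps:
X(L) = 39
1/(X(O(5))*2190 + (-1119784 - 4714588)) = 1/(39*2190 + (-1119784 - 4714588)) = 1/(85410 - 5834372) = 1/(-5748962) = -1/5748962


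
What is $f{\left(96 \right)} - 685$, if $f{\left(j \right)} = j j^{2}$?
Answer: $884051$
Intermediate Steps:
$f{\left(j \right)} = j^{3}$
$f{\left(96 \right)} - 685 = 96^{3} - 685 = 884736 - 685 = 884051$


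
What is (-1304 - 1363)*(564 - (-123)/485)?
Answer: -729859221/485 ≈ -1.5049e+6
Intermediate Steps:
(-1304 - 1363)*(564 - (-123)/485) = -2667*(564 - (-123)/485) = -2667*(564 - 1*(-123/485)) = -2667*(564 + 123/485) = -2667*273663/485 = -729859221/485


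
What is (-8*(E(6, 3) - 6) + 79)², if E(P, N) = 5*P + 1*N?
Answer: 18769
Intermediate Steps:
E(P, N) = N + 5*P (E(P, N) = 5*P + N = N + 5*P)
(-8*(E(6, 3) - 6) + 79)² = (-8*((3 + 5*6) - 6) + 79)² = (-8*((3 + 30) - 6) + 79)² = (-8*(33 - 6) + 79)² = (-8*27 + 79)² = (-216 + 79)² = (-137)² = 18769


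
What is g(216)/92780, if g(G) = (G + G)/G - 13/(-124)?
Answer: 261/11504720 ≈ 2.2686e-5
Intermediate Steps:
g(G) = 261/124 (g(G) = (2*G)/G - 13*(-1/124) = 2 + 13/124 = 261/124)
g(216)/92780 = (261/124)/92780 = (261/124)*(1/92780) = 261/11504720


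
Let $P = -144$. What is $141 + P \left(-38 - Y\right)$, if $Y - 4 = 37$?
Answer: $11517$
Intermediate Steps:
$Y = 41$ ($Y = 4 + 37 = 41$)
$141 + P \left(-38 - Y\right) = 141 - 144 \left(-38 - 41\right) = 141 - -11376 = 141 + 11376 = 11517$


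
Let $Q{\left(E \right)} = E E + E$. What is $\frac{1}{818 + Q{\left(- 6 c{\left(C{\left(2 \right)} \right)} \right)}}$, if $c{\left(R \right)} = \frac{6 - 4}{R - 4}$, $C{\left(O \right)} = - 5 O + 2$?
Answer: $\frac{1}{820} \approx 0.0012195$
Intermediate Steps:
$C{\left(O \right)} = 2 - 5 O$
$c{\left(R \right)} = \frac{2}{-4 + R}$
$Q{\left(E \right)} = E + E^{2}$ ($Q{\left(E \right)} = E^{2} + E = E + E^{2}$)
$\frac{1}{818 + Q{\left(- 6 c{\left(C{\left(2 \right)} \right)} \right)}} = \frac{1}{818 + - 6 \frac{2}{-4 + \left(2 - 10\right)} \left(1 - 6 \frac{2}{-4 + \left(2 - 10\right)}\right)} = \frac{1}{818 + - 6 \frac{2}{-4 - 8} \left(1 - 6 \frac{2}{-4 - 8}\right)} = \frac{1}{818 + - 6 \frac{2}{-12} \left(1 - 6 \frac{2}{-12}\right)} = \frac{1}{818 + - 6 \cdot 2 \left(- \frac{1}{12}\right) \left(1 - 6 \cdot 2 \left(- \frac{1}{12}\right)\right)} = \frac{1}{818 + \left(-6\right) \left(- \frac{1}{6}\right) \left(1 - -1\right)} = \frac{1}{818 + 1 \left(1 + 1\right)} = \frac{1}{818 + 1 \cdot 2} = \frac{1}{818 + 2} = \frac{1}{820}$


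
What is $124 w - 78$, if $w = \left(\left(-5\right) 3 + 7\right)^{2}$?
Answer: $7858$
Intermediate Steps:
$w = 64$ ($w = \left(-15 + 7\right)^{2} = \left(-8\right)^{2} = 64$)
$124 w - 78 = 124 \cdot 64 - 78 = 7936 - 78 = 7858$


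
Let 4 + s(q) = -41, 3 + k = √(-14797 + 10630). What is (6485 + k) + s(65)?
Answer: 6437 + 3*I*√463 ≈ 6437.0 + 64.552*I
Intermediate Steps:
k = -3 + 3*I*√463 (k = -3 + √(-14797 + 10630) = -3 + √(-4167) = -3 + 3*I*√463 ≈ -3.0 + 64.552*I)
s(q) = -45 (s(q) = -4 - 41 = -45)
(6485 + k) + s(65) = (6485 + (-3 + 3*I*√463)) - 45 = (6482 + 3*I*√463) - 45 = 6437 + 3*I*√463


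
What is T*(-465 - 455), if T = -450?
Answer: 414000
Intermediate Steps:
T*(-465 - 455) = -450*(-465 - 455) = -450*(-920) = 414000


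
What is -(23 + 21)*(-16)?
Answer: 704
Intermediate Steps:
-(23 + 21)*(-16) = -1*44*(-16) = -44*(-16) = 704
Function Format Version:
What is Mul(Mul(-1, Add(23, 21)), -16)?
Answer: 704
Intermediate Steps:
Mul(Mul(-1, Add(23, 21)), -16) = Mul(Mul(-1, 44), -16) = Mul(-44, -16) = 704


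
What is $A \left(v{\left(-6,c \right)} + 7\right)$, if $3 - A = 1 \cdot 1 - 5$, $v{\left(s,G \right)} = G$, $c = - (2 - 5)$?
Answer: $70$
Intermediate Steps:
$c = 3$ ($c = \left(-1\right) \left(-3\right) = 3$)
$A = 7$ ($A = 3 - \left(1 \cdot 1 - 5\right) = 3 - \left(1 - 5\right) = 3 - -4 = 3 + 4 = 7$)
$A \left(v{\left(-6,c \right)} + 7\right) = 7 \left(3 + 7\right) = 7 \cdot 10 = 70$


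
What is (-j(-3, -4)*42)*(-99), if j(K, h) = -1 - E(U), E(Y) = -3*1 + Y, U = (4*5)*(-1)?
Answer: 91476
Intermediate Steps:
U = -20 (U = 20*(-1) = -20)
E(Y) = -3 + Y
j(K, h) = 22 (j(K, h) = -1 - (-3 - 20) = -1 - 1*(-23) = -1 + 23 = 22)
(-j(-3, -4)*42)*(-99) = (-1*22*42)*(-99) = -22*42*(-99) = -924*(-99) = 91476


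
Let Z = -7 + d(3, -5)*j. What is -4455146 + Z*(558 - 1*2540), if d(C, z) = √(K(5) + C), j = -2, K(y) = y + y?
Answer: -4441272 + 3964*√13 ≈ -4.4270e+6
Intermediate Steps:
K(y) = 2*y
d(C, z) = √(10 + C) (d(C, z) = √(2*5 + C) = √(10 + C))
Z = -7 - 2*√13 (Z = -7 + √(10 + 3)*(-2) = -7 + √13*(-2) = -7 - 2*√13 ≈ -14.211)
-4455146 + Z*(558 - 1*2540) = -4455146 + (-7 - 2*√13)*(558 - 1*2540) = -4455146 + (-7 - 2*√13)*(558 - 2540) = -4455146 + (-7 - 2*√13)*(-1982) = -4455146 + (13874 + 3964*√13) = -4441272 + 3964*√13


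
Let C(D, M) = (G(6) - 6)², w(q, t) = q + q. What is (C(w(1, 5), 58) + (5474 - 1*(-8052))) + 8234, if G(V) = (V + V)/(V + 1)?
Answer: 1067140/49 ≈ 21778.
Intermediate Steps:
G(V) = 2*V/(1 + V) (G(V) = (2*V)/(1 + V) = 2*V/(1 + V))
w(q, t) = 2*q
C(D, M) = 900/49 (C(D, M) = (2*6/(1 + 6) - 6)² = (2*6/7 - 6)² = (2*6*(⅐) - 6)² = (12/7 - 6)² = (-30/7)² = 900/49)
(C(w(1, 5), 58) + (5474 - 1*(-8052))) + 8234 = (900/49 + (5474 - 1*(-8052))) + 8234 = (900/49 + (5474 + 8052)) + 8234 = (900/49 + 13526) + 8234 = 663674/49 + 8234 = 1067140/49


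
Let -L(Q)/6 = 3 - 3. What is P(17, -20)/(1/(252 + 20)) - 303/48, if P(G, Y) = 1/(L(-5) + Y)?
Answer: -1593/80 ≈ -19.913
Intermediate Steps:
L(Q) = 0 (L(Q) = -6*(3 - 3) = -6*0 = 0)
P(G, Y) = 1/Y (P(G, Y) = 1/(0 + Y) = 1/Y)
P(17, -20)/(1/(252 + 20)) - 303/48 = 1/((-20)*(1/(252 + 20))) - 303/48 = -1/(20*(1/272)) - 303*1/48 = -1/(20*1/272) - 101/16 = -1/20*272 - 101/16 = -68/5 - 101/16 = -1593/80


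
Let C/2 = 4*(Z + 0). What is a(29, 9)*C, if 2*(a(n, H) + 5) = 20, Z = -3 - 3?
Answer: -240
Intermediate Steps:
Z = -6
a(n, H) = 5 (a(n, H) = -5 + (1/2)*20 = -5 + 10 = 5)
C = -48 (C = 2*(4*(-6 + 0)) = 2*(4*(-6)) = 2*(-24) = -48)
a(29, 9)*C = 5*(-48) = -240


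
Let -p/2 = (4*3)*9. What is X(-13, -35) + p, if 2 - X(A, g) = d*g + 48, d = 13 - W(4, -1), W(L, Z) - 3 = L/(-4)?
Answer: 123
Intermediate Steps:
W(L, Z) = 3 - L/4 (W(L, Z) = 3 + L/(-4) = 3 + L*(-¼) = 3 - L/4)
d = 11 (d = 13 - (3 - ¼*4) = 13 - (3 - 1) = 13 - 1*2 = 13 - 2 = 11)
X(A, g) = -46 - 11*g (X(A, g) = 2 - (11*g + 48) = 2 - (48 + 11*g) = 2 + (-48 - 11*g) = -46 - 11*g)
p = -216 (p = -2*4*3*9 = -24*9 = -2*108 = -216)
X(-13, -35) + p = (-46 - 11*(-35)) - 216 = (-46 + 385) - 216 = 339 - 216 = 123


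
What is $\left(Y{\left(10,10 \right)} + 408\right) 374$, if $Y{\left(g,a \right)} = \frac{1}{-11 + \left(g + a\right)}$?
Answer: $\frac{1373702}{9} \approx 1.5263 \cdot 10^{5}$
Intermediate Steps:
$Y{\left(g,a \right)} = \frac{1}{-11 + a + g}$ ($Y{\left(g,a \right)} = \frac{1}{-11 + \left(a + g\right)} = \frac{1}{-11 + a + g}$)
$\left(Y{\left(10,10 \right)} + 408\right) 374 = \left(\frac{1}{-11 + 10 + 10} + 408\right) 374 = \left(\frac{1}{9} + 408\right) 374 = \frac{3673}{9} \cdot 374 = \frac{1373702}{9}$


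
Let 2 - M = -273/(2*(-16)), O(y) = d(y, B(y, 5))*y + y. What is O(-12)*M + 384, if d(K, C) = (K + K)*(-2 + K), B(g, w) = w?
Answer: 214371/8 ≈ 26796.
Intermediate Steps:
d(K, C) = 2*K*(-2 + K) (d(K, C) = (2*K)*(-2 + K) = 2*K*(-2 + K))
O(y) = y + 2*y²*(-2 + y) (O(y) = (2*y*(-2 + y))*y + y = 2*y²*(-2 + y) + y = y + 2*y²*(-2 + y))
M = -209/32 (M = 2 - (-273)/(2*(-16)) = 2 - (-273)/(-32) = 2 - (-273)*(-1)/32 = 2 - 1*273/32 = 2 - 273/32 = -209/32 ≈ -6.5313)
O(-12)*M + 384 = -12*(1 + 2*(-12)*(-2 - 12))*(-209/32) + 384 = -12*(1 + 2*(-12)*(-14))*(-209/32) + 384 = -12*(1 + 336)*(-209/32) + 384 = -12*337*(-209/32) + 384 = -4044*(-209/32) + 384 = 211299/8 + 384 = 214371/8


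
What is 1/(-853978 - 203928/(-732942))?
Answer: -122157/104319356558 ≈ -1.1710e-6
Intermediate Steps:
1/(-853978 - 203928/(-732942)) = 1/(-853978 - 203928*(-1/732942)) = 1/(-853978 + 33988/122157) = 1/(-104319356558/122157) = -122157/104319356558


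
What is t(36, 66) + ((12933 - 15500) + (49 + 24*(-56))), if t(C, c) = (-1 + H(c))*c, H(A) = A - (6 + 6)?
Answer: -364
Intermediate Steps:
H(A) = -12 + A (H(A) = A - 1*12 = A - 12 = -12 + A)
t(C, c) = c*(-13 + c) (t(C, c) = (-1 + (-12 + c))*c = (-13 + c)*c = c*(-13 + c))
t(36, 66) + ((12933 - 15500) + (49 + 24*(-56))) = 66*(-13 + 66) + ((12933 - 15500) + (49 + 24*(-56))) = 66*53 + (-2567 + (49 - 1344)) = 3498 + (-2567 - 1295) = 3498 - 3862 = -364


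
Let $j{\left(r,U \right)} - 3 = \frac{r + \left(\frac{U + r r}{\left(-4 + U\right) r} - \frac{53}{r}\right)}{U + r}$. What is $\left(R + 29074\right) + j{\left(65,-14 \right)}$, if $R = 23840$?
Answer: $\frac{631525655}{11934} \approx 52918.0$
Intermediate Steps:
$j{\left(r,U \right)} = 3 + \frac{r - \frac{53}{r} + \frac{U + r^{2}}{r \left(-4 + U\right)}}{U + r}$ ($j{\left(r,U \right)} = 3 + \frac{r + \left(\frac{U + r r}{\left(-4 + U\right) r} - \frac{53}{r}\right)}{U + r} = 3 + \frac{r + \left(\frac{U + r^{2}}{r \left(-4 + U\right)} - \frac{53}{r}\right)}{U + r} = 3 + \frac{r + \left(\left(U + r^{2}\right) \frac{1}{r \left(-4 + U\right)} - \frac{53}{r}\right)}{U + r} = 3 + \frac{r - \left(\frac{53}{r} - \frac{U + r^{2}}{r \left(-4 + U\right)}\right)}{U + r} = 3 + \frac{r - \frac{53}{r} + \frac{U + r^{2}}{r \left(-4 + U\right)}}{U + r}$)
$\left(R + 29074\right) + j{\left(65,-14 \right)} = \left(23840 + 29074\right) + \frac{212 - -728 - 15 \cdot 65^{2} - \left(-168\right) 65 + 3 \cdot 65 \left(-14\right)^{2} + 4 \left(-14\right) 65^{2}}{65 \left(\left(-14\right)^{2} - -56 - 260 - 910\right)} = 52914 + \frac{212 + 728 - 63375 + 10920 + 3 \cdot 65 \cdot 196 + 4 \left(-14\right) 4225}{65 \left(196 + 56 - 260 - 910\right)} = 52914 + \frac{212 + 728 - 63375 + 10920 + 38220 - 236600}{65 \left(-918\right)} = 52914 + \frac{1}{65} \left(- \frac{1}{918}\right) \left(-249895\right) = 52914 + \frac{49979}{11934} = \frac{631525655}{11934}$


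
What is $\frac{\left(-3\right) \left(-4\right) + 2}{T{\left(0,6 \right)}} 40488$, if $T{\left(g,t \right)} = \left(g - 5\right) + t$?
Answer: $566832$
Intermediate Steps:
$T{\left(g,t \right)} = -5 + g + t$ ($T{\left(g,t \right)} = \left(-5 + g\right) + t = -5 + g + t$)
$\frac{\left(-3\right) \left(-4\right) + 2}{T{\left(0,6 \right)}} 40488 = \frac{\left(-3\right) \left(-4\right) + 2}{-5 + 0 + 6} \cdot 40488 = \frac{12 + 2}{1} \cdot 40488 = 14 \cdot 1 \cdot 40488 = 14 \cdot 40488 = 566832$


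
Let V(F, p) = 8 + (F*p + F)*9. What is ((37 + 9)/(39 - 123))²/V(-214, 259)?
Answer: -529/883326528 ≈ -5.9887e-7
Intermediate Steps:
V(F, p) = 8 + 9*F + 9*F*p (V(F, p) = 8 + (F + F*p)*9 = 8 + (9*F + 9*F*p) = 8 + 9*F + 9*F*p)
((37 + 9)/(39 - 123))²/V(-214, 259) = ((37 + 9)/(39 - 123))²/(8 + 9*(-214) + 9*(-214)*259) = (46/(-84))²/(8 - 1926 - 498834) = (46*(-1/84))²/(-500752) = (-23/42)²*(-1/500752) = (529/1764)*(-1/500752) = -529/883326528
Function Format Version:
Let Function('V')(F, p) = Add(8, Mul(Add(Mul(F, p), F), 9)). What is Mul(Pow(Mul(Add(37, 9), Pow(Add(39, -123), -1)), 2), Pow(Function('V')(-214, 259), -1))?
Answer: Rational(-529, 883326528) ≈ -5.9887e-7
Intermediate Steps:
Function('V')(F, p) = Add(8, Mul(9, F), Mul(9, F, p)) (Function('V')(F, p) = Add(8, Mul(Add(F, Mul(F, p)), 9)) = Add(8, Add(Mul(9, F), Mul(9, F, p))) = Add(8, Mul(9, F), Mul(9, F, p)))
Mul(Pow(Mul(Add(37, 9), Pow(Add(39, -123), -1)), 2), Pow(Function('V')(-214, 259), -1)) = Mul(Pow(Mul(Add(37, 9), Pow(Add(39, -123), -1)), 2), Pow(Add(8, Mul(9, -214), Mul(9, -214, 259)), -1)) = Mul(Pow(Mul(46, Pow(-84, -1)), 2), Pow(Add(8, -1926, -498834), -1)) = Mul(Pow(Mul(46, Rational(-1, 84)), 2), Pow(-500752, -1)) = Mul(Pow(Rational(-23, 42), 2), Rational(-1, 500752)) = Mul(Rational(529, 1764), Rational(-1, 500752)) = Rational(-529, 883326528)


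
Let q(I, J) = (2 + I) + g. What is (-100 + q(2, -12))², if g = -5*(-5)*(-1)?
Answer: 14641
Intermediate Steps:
g = -25 (g = 25*(-1) = -25)
q(I, J) = -23 + I (q(I, J) = (2 + I) - 25 = -23 + I)
(-100 + q(2, -12))² = (-100 + (-23 + 2))² = (-100 - 21)² = (-121)² = 14641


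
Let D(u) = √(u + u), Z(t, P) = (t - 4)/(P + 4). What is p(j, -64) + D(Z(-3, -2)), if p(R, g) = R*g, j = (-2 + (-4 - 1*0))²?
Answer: -2304 + I*√7 ≈ -2304.0 + 2.6458*I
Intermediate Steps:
Z(t, P) = (-4 + t)/(4 + P)
D(u) = √2*√u (D(u) = √(2*u) = √2*√u)
j = 36 (j = (-2 + (-4 + 0))² = (-2 - 4)² = (-6)² = 36)
p(j, -64) + D(Z(-3, -2)) = 36*(-64) + √2*√((-4 - 3)/(4 - 2)) = -2304 + √2*√(-7/2) = -2304 + √2*(I*√14/2) = -2304 + I*√7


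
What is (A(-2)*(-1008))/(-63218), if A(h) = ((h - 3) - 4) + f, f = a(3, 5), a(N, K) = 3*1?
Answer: -3024/31609 ≈ -0.095669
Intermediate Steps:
a(N, K) = 3
f = 3
A(h) = -4 + h (A(h) = ((h - 3) - 4) + 3 = ((-3 + h) - 4) + 3 = (-7 + h) + 3 = -4 + h)
(A(-2)*(-1008))/(-63218) = ((-4 - 2)*(-1008))/(-63218) = -6*(-1008)*(-1/63218) = 6048*(-1/63218) = -3024/31609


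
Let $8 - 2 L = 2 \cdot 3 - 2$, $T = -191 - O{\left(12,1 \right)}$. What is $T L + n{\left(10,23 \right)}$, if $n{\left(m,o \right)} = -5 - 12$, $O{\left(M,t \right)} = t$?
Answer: $-401$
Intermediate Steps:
$T = -192$ ($T = -191 - 1 = -192$)
$n{\left(m,o \right)} = -17$ ($n{\left(m,o \right)} = -5 - 12 = -17$)
$L = 2$ ($L = 4 - \frac{2 \cdot 3 - 2}{2} = 4 - \frac{6 - 2}{2} = 4 - 2 = 2$)
$T L + n{\left(10,23 \right)} = \left(-192\right) 2 - 17 = -384 - 17 = -401$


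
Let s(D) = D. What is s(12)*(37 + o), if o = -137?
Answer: -1200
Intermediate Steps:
s(12)*(37 + o) = 12*(37 - 137) = 12*(-100) = -1200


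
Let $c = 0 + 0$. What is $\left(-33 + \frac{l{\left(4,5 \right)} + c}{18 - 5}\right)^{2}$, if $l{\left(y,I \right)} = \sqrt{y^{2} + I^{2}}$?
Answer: $\frac{\left(429 - \sqrt{41}\right)^{2}}{169} \approx 1056.7$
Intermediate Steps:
$c = 0$
$l{\left(y,I \right)} = \sqrt{I^{2} + y^{2}}$
$\left(-33 + \frac{l{\left(4,5 \right)} + c}{18 - 5}\right)^{2} = \left(-33 + \frac{\sqrt{5^{2} + 4^{2}} + 0}{18 - 5}\right)^{2} = \left(-33 + \frac{\sqrt{25 + 16} + 0}{13}\right)^{2} = \left(-33 + \left(\sqrt{41} + 0\right) \frac{1}{13}\right)^{2} = \left(-33 + \sqrt{41} \cdot \frac{1}{13}\right)^{2} = \left(-33 + \frac{\sqrt{41}}{13}\right)^{2}$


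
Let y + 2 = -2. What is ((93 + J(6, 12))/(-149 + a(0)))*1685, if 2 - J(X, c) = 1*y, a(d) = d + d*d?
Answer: -166815/149 ≈ -1119.6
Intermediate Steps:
y = -4 (y = -2 - 2 = -4)
a(d) = d + d²
J(X, c) = 6 (J(X, c) = 2 - (-4) = 2 - 1*(-4) = 2 + 4 = 6)
((93 + J(6, 12))/(-149 + a(0)))*1685 = ((93 + 6)/(-149 + 0*(1 + 0)))*1685 = (99/(-149 + 0*1))*1685 = (99/(-149 + 0))*1685 = (99/(-149))*1685 = (99*(-1/149))*1685 = -99/149*1685 = -166815/149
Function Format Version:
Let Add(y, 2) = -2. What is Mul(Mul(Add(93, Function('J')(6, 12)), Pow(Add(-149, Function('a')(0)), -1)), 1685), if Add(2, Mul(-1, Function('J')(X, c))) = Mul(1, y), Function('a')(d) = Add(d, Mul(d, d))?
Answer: Rational(-166815, 149) ≈ -1119.6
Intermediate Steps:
y = -4 (y = Add(-2, -2) = -4)
Function('a')(d) = Add(d, Pow(d, 2))
Function('J')(X, c) = 6 (Function('J')(X, c) = Add(2, Mul(-1, Mul(1, -4))) = Add(2, Mul(-1, -4)) = Add(2, 4) = 6)
Mul(Mul(Add(93, Function('J')(6, 12)), Pow(Add(-149, Function('a')(0)), -1)), 1685) = Mul(Mul(Add(93, 6), Pow(Add(-149, Mul(0, Add(1, 0))), -1)), 1685) = Mul(Mul(99, Pow(Add(-149, Mul(0, 1)), -1)), 1685) = Mul(Mul(99, Pow(Add(-149, 0), -1)), 1685) = Mul(Mul(99, Pow(-149, -1)), 1685) = Mul(Mul(99, Rational(-1, 149)), 1685) = Mul(Rational(-99, 149), 1685) = Rational(-166815, 149)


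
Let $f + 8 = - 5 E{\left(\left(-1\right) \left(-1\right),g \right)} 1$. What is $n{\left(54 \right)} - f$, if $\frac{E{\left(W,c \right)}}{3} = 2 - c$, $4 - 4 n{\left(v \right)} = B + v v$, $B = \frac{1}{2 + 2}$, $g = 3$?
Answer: $- \frac{11761}{16} \approx -735.06$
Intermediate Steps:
$B = \frac{1}{4} \approx 0.25$
$n{\left(v \right)} = \frac{15}{16} - \frac{v^{2}}{4}$ ($n{\left(v \right)} = 1 - \frac{\frac{1}{4} + v v}{4} = 1 - \frac{\frac{1}{4} + v^{2}}{4} = 1 - \left(\frac{1}{16} + \frac{v^{2}}{4}\right) = \frac{15}{16} - \frac{v^{2}}{4}$)
$E{\left(W,c \right)} = 6 - 3 c$ ($E{\left(W,c \right)} = 3 \left(2 - c\right) = 6 - 3 c$)
$f = 7$ ($f = -8 + - 5 \left(6 - 9\right) 1 = -8 + \left(-5\right) \left(-3\right) 1 = -8 + 15 \cdot 1 = -8 + 15 = 7$)
$n{\left(54 \right)} - f = \left(\frac{15}{16} - \frac{54^{2}}{4}\right) - 7 = \left(\frac{15}{16} - 729\right) - 7 = - \frac{11649}{16} - 7 = - \frac{11761}{16}$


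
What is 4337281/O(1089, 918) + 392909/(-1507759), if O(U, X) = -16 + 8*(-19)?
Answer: -594512770181/23027592 ≈ -25817.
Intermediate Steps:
O(U, X) = -168 (O(U, X) = -16 - 152 = -168)
4337281/O(1089, 918) + 392909/(-1507759) = 4337281/(-168) + 392909/(-1507759) = 4337281*(-1/168) + 392909*(-1/1507759) = -4337281/168 - 35719/137069 = -594512770181/23027592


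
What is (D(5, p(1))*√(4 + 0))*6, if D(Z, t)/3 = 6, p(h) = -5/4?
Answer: 216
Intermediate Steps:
p(h) = -5/4 (p(h) = -5*¼ = -5/4)
D(Z, t) = 18 (D(Z, t) = 3*6 = 18)
(D(5, p(1))*√(4 + 0))*6 = (18*√(4 + 0))*6 = (18*√4)*6 = (18*2)*6 = 36*6 = 216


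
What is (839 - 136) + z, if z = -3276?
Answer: -2573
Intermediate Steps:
(839 - 136) + z = (839 - 136) - 3276 = 703 - 3276 = -2573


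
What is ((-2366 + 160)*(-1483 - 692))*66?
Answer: 316671300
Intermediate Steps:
((-2366 + 160)*(-1483 - 692))*66 = -2206*(-2175)*66 = 4798050*66 = 316671300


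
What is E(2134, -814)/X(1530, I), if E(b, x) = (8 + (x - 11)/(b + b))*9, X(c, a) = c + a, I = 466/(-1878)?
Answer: 25598079/557337556 ≈ 0.045929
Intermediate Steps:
I = -233/939 (I = 466*(-1/1878) = -233/939 ≈ -0.24814)
X(c, a) = a + c
E(b, x) = 72 + 9*(-11 + x)/(2*b) (E(b, x) = (8 + (-11 + x)/((2*b)))*9 = (8 + (-11 + x)*(1/(2*b)))*9 = (8 + (-11 + x)/(2*b))*9 = 72 + 9*(-11 + x)/(2*b))
E(2134, -814)/X(1530, I) = ((9/2)*(-11 - 814 + 16*2134)/2134)/(-233/939 + 1530) = ((9/2)*(1/2134)*(-11 - 814 + 34144))/(1436437/939) = ((9/2)*(1/2134)*33319)*(939/1436437) = (27261/388)*(939/1436437) = 25598079/557337556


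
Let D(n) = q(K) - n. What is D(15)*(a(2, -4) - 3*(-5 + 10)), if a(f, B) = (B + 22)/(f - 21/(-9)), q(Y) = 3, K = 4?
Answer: 1692/13 ≈ 130.15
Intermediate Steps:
a(f, B) = (22 + B)/(7/3 + f) (a(f, B) = (22 + B)/(f - 21*(-1/9)) = (22 + B)/(f + 7/3) = (22 + B)/(7/3 + f))
D(n) = 3 - n
D(15)*(a(2, -4) - 3*(-5 + 10)) = (3 - 1*15)*(3*(22 - 4)/(7 + 3*2) - 3*(-5 + 10)) = (3 - 15)*(3*18/(7 + 6) - 3*5) = -12*(3*18/13 - 15) = -12*(3*(1/13)*18 - 15) = -12*(54/13 - 15) = -12*(-141/13) = 1692/13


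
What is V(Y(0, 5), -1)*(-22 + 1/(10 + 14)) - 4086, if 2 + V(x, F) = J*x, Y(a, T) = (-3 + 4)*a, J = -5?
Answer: -48505/12 ≈ -4042.1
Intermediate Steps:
Y(a, T) = a (Y(a, T) = 1*a = a)
V(x, F) = -2 - 5*x
V(Y(0, 5), -1)*(-22 + 1/(10 + 14)) - 4086 = (-2 - 5*0)*(-22 + 1/(10 + 14)) - 4086 = (-2 + 0)*(-22 + 1/24) - 4086 = -2*(-22 + 1/24) - 4086 = -2*(-527/24) - 4086 = 527/12 - 4086 = -48505/12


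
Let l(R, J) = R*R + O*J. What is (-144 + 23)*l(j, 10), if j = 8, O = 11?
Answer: -21054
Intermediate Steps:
l(R, J) = R² + 11*J (l(R, J) = R*R + 11*J = R² + 11*J)
(-144 + 23)*l(j, 10) = (-144 + 23)*(8² + 11*10) = -121*(64 + 110) = -121*174 = -21054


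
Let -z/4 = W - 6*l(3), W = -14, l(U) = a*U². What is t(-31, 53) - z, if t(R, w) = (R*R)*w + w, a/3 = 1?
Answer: 50282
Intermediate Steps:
a = 3 (a = 3*1 = 3)
l(U) = 3*U²
t(R, w) = w + w*R² (t(R, w) = R²*w + w = w*R² + w = w + w*R²)
z = 704 (z = -4*(-14 - 18*3²) = -4*(-14 - 18*9) = -4*(-14 - 6*27) = -4*(-14 - 162) = -4*(-176) = 704)
t(-31, 53) - z = 53*(1 + (-31)²) - 1*704 = 53*(1 + 961) - 704 = 53*962 - 704 = 50986 - 704 = 50282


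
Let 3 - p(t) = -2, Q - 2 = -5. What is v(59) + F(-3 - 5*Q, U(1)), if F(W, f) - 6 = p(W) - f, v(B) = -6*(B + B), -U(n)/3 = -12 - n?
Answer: -736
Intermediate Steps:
Q = -3 (Q = 2 - 5 = -3)
p(t) = 5 (p(t) = 3 - 1*(-2) = 3 + 2 = 5)
U(n) = 36 + 3*n (U(n) = -3*(-12 - n) = 36 + 3*n)
v(B) = -12*B
F(W, f) = 11 - f (F(W, f) = 6 + (5 - f) = 11 - f)
v(59) + F(-3 - 5*Q, U(1)) = -12*59 + (11 - (36 + 3*1)) = -708 + (11 - (36 + 3)) = -708 + (11 - 1*39) = -708 + (11 - 39) = -708 - 28 = -736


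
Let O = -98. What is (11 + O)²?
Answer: 7569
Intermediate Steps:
(11 + O)² = (11 - 98)² = (-87)² = 7569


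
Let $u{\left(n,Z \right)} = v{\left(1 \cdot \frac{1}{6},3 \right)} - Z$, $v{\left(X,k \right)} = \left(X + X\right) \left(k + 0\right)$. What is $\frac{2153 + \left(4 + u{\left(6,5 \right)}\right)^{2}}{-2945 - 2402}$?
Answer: $- \frac{2153}{5347} \approx -0.40266$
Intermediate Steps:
$v{\left(X,k \right)} = 2 X k$
$u{\left(n,Z \right)} = 1 - Z$ ($u{\left(n,Z \right)} = 2 \cdot 1 \cdot \frac{1}{6} \cdot 3 - Z = 2 \cdot \frac{1}{6} \cdot 3 - Z = 1 - Z$)
$\frac{2153 + \left(4 + u{\left(6,5 \right)}\right)^{2}}{-2945 - 2402} = \frac{2153 + \left(4 + \left(1 - 5\right)\right)^{2}}{-2945 - 2402} = \frac{2153 + \left(4 + \left(1 - 5\right)\right)^{2}}{-5347} = \left(2153 + \left(4 - 4\right)^{2}\right) \left(- \frac{1}{5347}\right) = \left(2153 + 0^{2}\right) \left(- \frac{1}{5347}\right) = \left(2153 + 0\right) \left(- \frac{1}{5347}\right) = 2153 \left(- \frac{1}{5347}\right) = - \frac{2153}{5347}$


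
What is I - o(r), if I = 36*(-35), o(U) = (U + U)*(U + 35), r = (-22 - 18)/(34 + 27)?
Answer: -4520860/3721 ≈ -1215.0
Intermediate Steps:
r = -40/61 ≈ -0.65574
o(U) = 2*U*(35 + U) (o(U) = (2*U)*(35 + U) = 2*U*(35 + U))
I = -1260
I - o(r) = -1260 - 2*(-40)*(35 - 40/61)/61 = -1260 - 2*(-40)*2095/(61*61) = -1260 - 1*(-167600/3721) = -1260 + 167600/3721 = -4520860/3721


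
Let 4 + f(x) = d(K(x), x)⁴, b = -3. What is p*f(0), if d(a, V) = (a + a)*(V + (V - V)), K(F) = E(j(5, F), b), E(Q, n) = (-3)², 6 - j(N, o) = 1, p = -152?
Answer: 608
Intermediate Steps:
j(N, o) = 5 (j(N, o) = 6 - 1*1 = 6 - 1 = 5)
E(Q, n) = 9
K(F) = 9
d(a, V) = 2*V*a (d(a, V) = (2*a)*(V + 0) = (2*a)*V = 2*V*a)
f(x) = -4 + 104976*x⁴ (f(x) = -4 + (2*x*9)⁴ = -4 + (18*x)⁴ = -4 + 104976*x⁴)
p*f(0) = -152*(-4 + 104976*0⁴) = -152*(-4 + 104976*0) = -152*(-4 + 0) = -152*(-4) = 608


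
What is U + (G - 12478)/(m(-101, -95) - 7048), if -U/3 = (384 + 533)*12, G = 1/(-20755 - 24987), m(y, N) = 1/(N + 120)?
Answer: -266052370832971/8059694658 ≈ -33010.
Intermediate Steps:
m(y, N) = 1/(120 + N)
G = -1/45742 (G = 1/(-45742) = -1/45742 ≈ -2.1862e-5)
U = -33012 (U = -3*(384 + 533)*12 = -2751*12 = -3*11004 = -33012)
U + (G - 12478)/(m(-101, -95) - 7048) = -33012 + (-1/45742 - 12478)/(1/(120 - 95) - 7048) = -33012 - 570768677/(45742*(1/25 - 7048)) = -33012 - 570768677/(45742*(-176199/25)) = -33012 - 570768677/45742*(-25/176199) = -33012 + 14269216925/8059694658 = -266052370832971/8059694658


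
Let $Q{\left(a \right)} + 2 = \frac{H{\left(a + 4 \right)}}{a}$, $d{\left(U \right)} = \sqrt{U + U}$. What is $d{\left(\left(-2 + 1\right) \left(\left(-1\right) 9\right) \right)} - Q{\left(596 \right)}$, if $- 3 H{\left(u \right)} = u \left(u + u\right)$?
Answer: $\frac{60298}{149} + 3 \sqrt{2} \approx 408.93$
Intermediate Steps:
$d{\left(U \right)} = \sqrt{2} \sqrt{U}$ ($d{\left(U \right)} = \sqrt{2 U} = \sqrt{2} \sqrt{U}$)
$H{\left(u \right)} = - \frac{2 u^{2}}{3}$ ($H{\left(u \right)} = - \frac{u \left(u + u\right)}{3} = - \frac{u 2 u}{3} = - \frac{2 u^{2}}{3}$)
$Q{\left(a \right)} = -2 - \frac{2 \left(4 + a\right)^{2}}{3 a}$ ($Q{\left(a \right)} = -2 + \frac{\left(- \frac{2}{3}\right) \left(a + 4\right)^{2}}{a} = -2 + \frac{\left(- \frac{2}{3}\right) \left(4 + a\right)^{2}}{a} = -2 - \frac{2 \left(4 + a\right)^{2}}{3 a}$)
$d{\left(\left(-2 + 1\right) \left(\left(-1\right) 9\right) \right)} - Q{\left(596 \right)} = \sqrt{2} \sqrt{\left(-2 + 1\right) \left(\left(-1\right) 9\right)} - \left(-2 - \frac{2 \left(4 + 596\right)^{2}}{3 \cdot 596}\right) = \sqrt{2} \sqrt{\left(-1\right) \left(-9\right)} - \left(-2 - \frac{600^{2}}{894}\right) = \sqrt{2} \sqrt{9} - \left(-2 - \frac{1}{894} \cdot 360000\right) = \sqrt{2} \cdot 3 - \left(-2 - \frac{60000}{149}\right) = 3 \sqrt{2} - - \frac{60298}{149} = 3 \sqrt{2} + \frac{60298}{149} = \frac{60298}{149} + 3 \sqrt{2}$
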